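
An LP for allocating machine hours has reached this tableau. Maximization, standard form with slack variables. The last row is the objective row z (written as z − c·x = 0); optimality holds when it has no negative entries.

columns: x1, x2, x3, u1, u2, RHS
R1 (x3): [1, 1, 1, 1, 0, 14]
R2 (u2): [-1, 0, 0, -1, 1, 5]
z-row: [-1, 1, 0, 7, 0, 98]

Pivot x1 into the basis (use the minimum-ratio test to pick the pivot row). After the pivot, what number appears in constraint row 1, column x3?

1

Ratio test on column x1 — row 1: 14/1 = 14; row 2: entry -1 ≤ 0. Minimum is 14 at row 1 (x3 leaves); pivot element 1.
Divide row 1 by 1; eliminate column x1 from the other rows.
In the new row 1, the x3 entry is the old entry divided by the pivot: 1/1 = 1.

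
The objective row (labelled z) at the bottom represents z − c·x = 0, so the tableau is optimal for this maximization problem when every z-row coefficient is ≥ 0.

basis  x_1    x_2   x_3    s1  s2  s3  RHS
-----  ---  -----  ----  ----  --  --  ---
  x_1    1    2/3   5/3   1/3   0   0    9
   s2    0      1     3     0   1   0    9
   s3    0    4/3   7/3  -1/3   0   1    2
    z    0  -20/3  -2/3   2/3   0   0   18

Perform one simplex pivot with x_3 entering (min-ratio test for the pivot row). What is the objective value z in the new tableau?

130/7

Ratio test on column x_3 — row 1: 9/(5/3) = 27/5; row 2: 9/3 = 3; row 3: 2/(7/3) = 6/7. Minimum is 6/7 at row 3 (s3 leaves); pivot element 7/3.
Pivot on row 3; the z-row RHS becomes 18 − (-2/3)·(6/7) = 130/7.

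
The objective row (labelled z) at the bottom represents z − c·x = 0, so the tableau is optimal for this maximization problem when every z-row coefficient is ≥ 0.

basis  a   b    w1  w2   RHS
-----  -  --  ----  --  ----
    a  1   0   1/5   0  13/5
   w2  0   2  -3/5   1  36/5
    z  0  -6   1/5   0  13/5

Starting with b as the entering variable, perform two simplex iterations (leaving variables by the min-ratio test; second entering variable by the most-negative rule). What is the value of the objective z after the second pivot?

45

Ratio test on column b — row 1: entry 0 ≤ 0; row 2: (36/5)/2 = 18/5. Minimum is 18/5 at row 2 (w2 leaves); pivot element 2.
Pivot on row 2; the z-row RHS becomes 13/5 − (-6)·(18/5) = 121/5.
Next entering variable (most negative z-row entry -8/5): w1.
Ratio test on column w1 — row 1: (13/5)/(1/5) = 13; row 2: entry -3/10 ≤ 0. Minimum is 13 at row 1 (a leaves); pivot element 1/5.
After the second pivot the z-row RHS is 121/5 − (-8/5)·13 = 45.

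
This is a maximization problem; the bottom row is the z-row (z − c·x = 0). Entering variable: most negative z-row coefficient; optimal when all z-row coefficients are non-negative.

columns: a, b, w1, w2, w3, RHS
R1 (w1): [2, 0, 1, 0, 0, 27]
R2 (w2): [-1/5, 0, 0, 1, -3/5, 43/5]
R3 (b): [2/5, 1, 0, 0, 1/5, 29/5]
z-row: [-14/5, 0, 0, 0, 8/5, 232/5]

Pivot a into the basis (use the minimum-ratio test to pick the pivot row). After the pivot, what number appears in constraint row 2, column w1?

1/10

Ratio test on column a — row 1: 27/2 = 27/2; row 2: entry -1/5 ≤ 0; row 3: (29/5)/(2/5) = 29/2. Minimum is 27/2 at row 1 (w1 leaves); pivot element 2.
Divide row 1 by 2; eliminate column a from the other rows.
Row 2 update in column w1: 0 − (-1/5)·(1/2) = 1/10.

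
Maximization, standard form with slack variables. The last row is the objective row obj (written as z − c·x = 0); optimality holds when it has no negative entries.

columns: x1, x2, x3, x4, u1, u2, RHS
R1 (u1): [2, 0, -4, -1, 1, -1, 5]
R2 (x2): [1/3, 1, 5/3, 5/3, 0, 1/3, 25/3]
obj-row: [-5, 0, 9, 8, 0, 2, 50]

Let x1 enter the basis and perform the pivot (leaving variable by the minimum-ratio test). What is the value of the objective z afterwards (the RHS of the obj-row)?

125/2

Ratio test on column x1 — row 1: 5/2 = 5/2; row 2: (25/3)/(1/3) = 25. Minimum is 5/2 at row 1 (u1 leaves); pivot element 2.
Pivot on row 1; the obj-row RHS becomes 50 − (-5)·(5/2) = 125/2.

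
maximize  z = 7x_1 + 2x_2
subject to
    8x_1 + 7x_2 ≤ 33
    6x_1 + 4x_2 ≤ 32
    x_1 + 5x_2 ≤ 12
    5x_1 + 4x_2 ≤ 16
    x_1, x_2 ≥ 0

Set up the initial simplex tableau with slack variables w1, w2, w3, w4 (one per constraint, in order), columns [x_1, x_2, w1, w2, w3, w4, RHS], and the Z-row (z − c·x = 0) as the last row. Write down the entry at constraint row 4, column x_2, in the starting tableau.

4

Constraint 4 has coefficient 4 on x_2.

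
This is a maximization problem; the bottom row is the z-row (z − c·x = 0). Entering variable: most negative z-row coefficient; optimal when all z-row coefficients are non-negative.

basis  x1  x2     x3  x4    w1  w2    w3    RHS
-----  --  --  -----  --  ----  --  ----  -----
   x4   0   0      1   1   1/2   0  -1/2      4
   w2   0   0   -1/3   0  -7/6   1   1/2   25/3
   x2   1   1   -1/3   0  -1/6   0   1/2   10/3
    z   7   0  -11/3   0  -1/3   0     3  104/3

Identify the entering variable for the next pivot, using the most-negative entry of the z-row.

x3

Negative z-row entries: x3: -11/3, w1: -1/3.
The most negative is -11/3 in column x3, so x3 enters.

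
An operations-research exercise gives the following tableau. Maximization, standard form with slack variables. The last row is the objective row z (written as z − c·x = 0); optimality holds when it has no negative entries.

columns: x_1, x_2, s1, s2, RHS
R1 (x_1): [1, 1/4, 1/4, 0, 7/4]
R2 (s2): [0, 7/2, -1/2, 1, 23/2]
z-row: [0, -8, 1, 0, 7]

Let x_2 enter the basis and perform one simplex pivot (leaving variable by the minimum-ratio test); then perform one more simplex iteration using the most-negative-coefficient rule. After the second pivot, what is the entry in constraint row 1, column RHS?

13/4

Ratio test on column x_2 — row 1: (7/4)/(1/4) = 7; row 2: (23/2)/(7/2) = 23/7. Minimum is 23/7 at row 2 (s2 leaves); pivot element 7/2.
Divide row 2 by 7/2; eliminate column x_2 from the other rows.
Second iteration: most negative z-row entry is -1/7 in column s1, so s1 enters.
Ratio test on column s1 — row 1: (13/14)/(2/7) = 13/4; row 2: entry -1/7 ≤ 0. Minimum is 13/4 at row 1 (x_1 leaves); pivot element 2/7.
Divide row 1 by 2/7; eliminate column s1 from the other rows.
After both pivots, the entry at constraint row 1, column RHS is 13/4.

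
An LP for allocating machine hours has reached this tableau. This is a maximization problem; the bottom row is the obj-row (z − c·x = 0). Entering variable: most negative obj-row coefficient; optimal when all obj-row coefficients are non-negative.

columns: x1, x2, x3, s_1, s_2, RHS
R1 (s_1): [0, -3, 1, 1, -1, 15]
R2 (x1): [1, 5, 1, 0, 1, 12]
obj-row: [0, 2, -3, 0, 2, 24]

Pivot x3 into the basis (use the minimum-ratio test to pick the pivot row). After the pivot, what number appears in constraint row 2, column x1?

1

Ratio test on column x3 — row 1: 15/1 = 15; row 2: 12/1 = 12. Minimum is 12 at row 2 (x1 leaves); pivot element 1.
Divide row 2 by 1; eliminate column x3 from the other rows.
In the new row 2, the x1 entry is the old entry divided by the pivot: 1/1 = 1.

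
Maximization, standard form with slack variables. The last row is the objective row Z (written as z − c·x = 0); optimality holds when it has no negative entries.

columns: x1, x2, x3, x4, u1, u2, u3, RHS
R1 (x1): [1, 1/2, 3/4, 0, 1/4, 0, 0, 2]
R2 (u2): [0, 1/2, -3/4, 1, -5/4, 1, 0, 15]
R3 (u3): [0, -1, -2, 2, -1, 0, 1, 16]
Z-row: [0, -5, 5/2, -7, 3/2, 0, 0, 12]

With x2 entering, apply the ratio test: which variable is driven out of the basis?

x1

Column x2 entries and ratios — x1: 2/(1/2) = 4; u2: 15/(1/2) = 30; u3: -1 ≤ 0, skip.
Smallest ratio is 4 in the row of x1, so x1 leaves.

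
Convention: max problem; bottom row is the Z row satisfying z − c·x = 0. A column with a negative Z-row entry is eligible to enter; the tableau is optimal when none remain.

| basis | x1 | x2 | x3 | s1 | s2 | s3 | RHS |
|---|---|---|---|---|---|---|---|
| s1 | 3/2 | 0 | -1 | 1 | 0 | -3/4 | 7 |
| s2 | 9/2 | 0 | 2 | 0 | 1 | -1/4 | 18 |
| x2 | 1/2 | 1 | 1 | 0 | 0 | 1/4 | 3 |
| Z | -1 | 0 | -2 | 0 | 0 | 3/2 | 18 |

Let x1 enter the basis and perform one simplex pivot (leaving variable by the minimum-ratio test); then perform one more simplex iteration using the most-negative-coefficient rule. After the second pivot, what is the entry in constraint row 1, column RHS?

22/7

Ratio test on column x1 — row 1: 7/(3/2) = 14/3; row 2: 18/(9/2) = 4; row 3: 3/(1/2) = 6. Minimum is 4 at row 2 (s2 leaves); pivot element 9/2.
Divide row 2 by 9/2; eliminate column x1 from the other rows.
Second iteration: most negative Z-row entry is -14/9 in column x3, so x3 enters.
Ratio test on column x3 — row 1: entry -5/3 ≤ 0; row 2: 4/(4/9) = 9; row 3: 1/(7/9) = 9/7. Minimum is 9/7 at row 3 (x2 leaves); pivot element 7/9.
Divide row 3 by 7/9; eliminate column x3 from the other rows.
After both pivots, the entry at constraint row 1, column RHS is 22/7.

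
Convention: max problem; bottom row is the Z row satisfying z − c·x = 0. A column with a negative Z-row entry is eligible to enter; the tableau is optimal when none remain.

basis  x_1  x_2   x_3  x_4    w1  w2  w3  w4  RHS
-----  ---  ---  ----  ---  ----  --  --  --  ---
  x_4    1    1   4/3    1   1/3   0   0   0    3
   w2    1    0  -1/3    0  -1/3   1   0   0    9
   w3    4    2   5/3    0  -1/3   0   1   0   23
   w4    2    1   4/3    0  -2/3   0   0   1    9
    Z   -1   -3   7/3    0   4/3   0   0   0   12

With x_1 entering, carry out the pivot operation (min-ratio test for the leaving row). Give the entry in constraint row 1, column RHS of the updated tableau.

Ratio test on column x_1 — row 1: 3/1 = 3; row 2: 9/1 = 9; row 3: 23/4 = 23/4; row 4: 9/2 = 9/2. Minimum is 3 at row 1 (x_4 leaves); pivot element 1.
Divide row 1 by 1; eliminate column x_1 from the other rows.
In the new row 1, the RHS entry is the old entry divided by the pivot: 3/1 = 3.

3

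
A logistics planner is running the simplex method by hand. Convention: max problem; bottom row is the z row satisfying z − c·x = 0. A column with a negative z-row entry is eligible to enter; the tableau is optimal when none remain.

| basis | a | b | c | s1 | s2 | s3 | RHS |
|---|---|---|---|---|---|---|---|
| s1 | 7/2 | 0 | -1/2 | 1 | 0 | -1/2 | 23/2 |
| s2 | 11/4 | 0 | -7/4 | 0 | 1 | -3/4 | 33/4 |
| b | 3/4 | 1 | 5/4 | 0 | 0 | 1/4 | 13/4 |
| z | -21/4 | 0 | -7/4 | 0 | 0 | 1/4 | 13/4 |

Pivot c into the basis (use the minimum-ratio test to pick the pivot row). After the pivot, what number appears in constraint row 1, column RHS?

64/5

Ratio test on column c — row 1: entry -1/2 ≤ 0; row 2: entry -7/4 ≤ 0; row 3: (13/4)/(5/4) = 13/5. Minimum is 13/5 at row 3 (b leaves); pivot element 5/4.
Divide row 3 by 5/4; eliminate column c from the other rows.
Row 1 update in column RHS: 23/2 − (-1/2)·(13/5) = 64/5.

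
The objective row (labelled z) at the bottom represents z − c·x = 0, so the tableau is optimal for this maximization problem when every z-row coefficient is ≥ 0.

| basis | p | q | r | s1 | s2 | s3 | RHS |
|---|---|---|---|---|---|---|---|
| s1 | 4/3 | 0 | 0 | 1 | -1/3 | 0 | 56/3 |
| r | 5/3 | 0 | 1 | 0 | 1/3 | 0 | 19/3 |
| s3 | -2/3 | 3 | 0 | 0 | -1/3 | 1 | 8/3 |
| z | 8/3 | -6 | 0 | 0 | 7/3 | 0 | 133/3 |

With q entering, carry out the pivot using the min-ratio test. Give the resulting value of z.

149/3

Ratio test on column q — row 1: entry 0 ≤ 0; row 2: entry 0 ≤ 0; row 3: (8/3)/3 = 8/9. Minimum is 8/9 at row 3 (s3 leaves); pivot element 3.
Pivot on row 3; the z-row RHS becomes 133/3 − (-6)·(8/9) = 149/3.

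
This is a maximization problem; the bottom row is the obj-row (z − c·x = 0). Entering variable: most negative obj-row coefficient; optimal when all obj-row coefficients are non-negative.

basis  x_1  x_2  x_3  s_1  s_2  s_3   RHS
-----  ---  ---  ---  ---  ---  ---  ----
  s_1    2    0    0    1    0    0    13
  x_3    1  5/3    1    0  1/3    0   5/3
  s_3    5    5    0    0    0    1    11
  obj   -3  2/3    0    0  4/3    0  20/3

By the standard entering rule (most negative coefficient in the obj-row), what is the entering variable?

x_1

Negative obj-row entries: x_1: -3.
The most negative is -3 in column x_1, so x_1 enters.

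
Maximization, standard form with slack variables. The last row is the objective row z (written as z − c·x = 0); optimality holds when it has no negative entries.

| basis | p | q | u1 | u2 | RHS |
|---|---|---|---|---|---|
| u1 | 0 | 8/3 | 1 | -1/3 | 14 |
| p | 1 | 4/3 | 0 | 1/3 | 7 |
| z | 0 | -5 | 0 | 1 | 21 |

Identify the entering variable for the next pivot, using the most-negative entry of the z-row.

Negative z-row entries: q: -5.
The most negative is -5 in column q, so q enters.

q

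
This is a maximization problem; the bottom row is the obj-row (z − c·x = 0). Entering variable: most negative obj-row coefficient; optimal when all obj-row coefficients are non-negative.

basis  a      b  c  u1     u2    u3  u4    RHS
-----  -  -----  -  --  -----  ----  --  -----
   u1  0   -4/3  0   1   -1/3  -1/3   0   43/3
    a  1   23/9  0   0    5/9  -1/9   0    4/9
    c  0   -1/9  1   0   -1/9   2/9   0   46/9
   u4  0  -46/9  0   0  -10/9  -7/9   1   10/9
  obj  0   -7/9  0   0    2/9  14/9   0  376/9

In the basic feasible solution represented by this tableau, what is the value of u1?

43/3

u1 is basic (row 1); its value is the RHS of that row, 43/3.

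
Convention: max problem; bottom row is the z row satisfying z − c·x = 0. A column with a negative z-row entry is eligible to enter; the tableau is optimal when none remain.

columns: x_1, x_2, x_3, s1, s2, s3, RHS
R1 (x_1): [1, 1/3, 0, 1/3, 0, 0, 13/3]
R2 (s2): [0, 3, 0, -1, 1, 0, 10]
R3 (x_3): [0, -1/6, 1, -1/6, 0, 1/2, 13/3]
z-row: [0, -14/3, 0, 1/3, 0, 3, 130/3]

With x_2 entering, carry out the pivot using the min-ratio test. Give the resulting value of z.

Ratio test on column x_2 — row 1: (13/3)/(1/3) = 13; row 2: 10/3 = 10/3; row 3: entry -1/6 ≤ 0. Minimum is 10/3 at row 2 (s2 leaves); pivot element 3.
Pivot on row 2; the z-row RHS becomes 130/3 − (-14/3)·(10/3) = 530/9.

530/9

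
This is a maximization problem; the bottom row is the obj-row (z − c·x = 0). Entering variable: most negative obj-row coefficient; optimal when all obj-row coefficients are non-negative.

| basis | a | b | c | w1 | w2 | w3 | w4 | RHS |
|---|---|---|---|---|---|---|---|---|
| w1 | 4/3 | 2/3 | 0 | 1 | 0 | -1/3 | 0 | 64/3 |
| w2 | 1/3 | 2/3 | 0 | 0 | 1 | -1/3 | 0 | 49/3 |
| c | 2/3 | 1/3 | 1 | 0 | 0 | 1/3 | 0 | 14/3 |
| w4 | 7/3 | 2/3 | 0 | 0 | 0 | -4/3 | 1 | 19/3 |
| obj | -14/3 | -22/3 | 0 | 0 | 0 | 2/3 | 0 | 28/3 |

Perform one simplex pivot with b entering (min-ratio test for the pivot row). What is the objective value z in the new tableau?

79

Ratio test on column b — row 1: (64/3)/(2/3) = 32; row 2: (49/3)/(2/3) = 49/2; row 3: (14/3)/(1/3) = 14; row 4: (19/3)/(2/3) = 19/2. Minimum is 19/2 at row 4 (w4 leaves); pivot element 2/3.
Pivot on row 4; the obj-row RHS becomes 28/3 − (-22/3)·(19/2) = 79.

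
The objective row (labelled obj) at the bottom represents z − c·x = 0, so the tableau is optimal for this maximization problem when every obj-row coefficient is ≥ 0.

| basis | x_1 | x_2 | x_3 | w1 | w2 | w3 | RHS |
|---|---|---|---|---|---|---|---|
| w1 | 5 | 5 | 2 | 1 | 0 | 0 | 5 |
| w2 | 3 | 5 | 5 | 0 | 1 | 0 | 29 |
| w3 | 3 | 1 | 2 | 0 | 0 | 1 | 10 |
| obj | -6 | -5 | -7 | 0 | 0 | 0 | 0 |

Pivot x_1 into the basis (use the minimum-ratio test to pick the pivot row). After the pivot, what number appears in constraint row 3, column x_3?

4/5

Ratio test on column x_1 — row 1: 5/5 = 1; row 2: 29/3 = 29/3; row 3: 10/3 = 10/3. Minimum is 1 at row 1 (w1 leaves); pivot element 5.
Divide row 1 by 5; eliminate column x_1 from the other rows.
Row 3 update in column x_3: 2 − 3·(2/5) = 4/5.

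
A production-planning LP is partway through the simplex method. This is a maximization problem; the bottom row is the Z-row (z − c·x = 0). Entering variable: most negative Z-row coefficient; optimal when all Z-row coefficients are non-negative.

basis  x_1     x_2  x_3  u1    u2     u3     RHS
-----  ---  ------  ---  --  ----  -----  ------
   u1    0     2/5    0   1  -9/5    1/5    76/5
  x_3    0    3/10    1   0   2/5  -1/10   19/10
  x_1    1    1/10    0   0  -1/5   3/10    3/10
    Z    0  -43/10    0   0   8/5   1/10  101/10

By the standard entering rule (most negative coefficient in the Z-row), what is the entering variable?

Negative Z-row entries: x_2: -43/10.
The most negative is -43/10 in column x_2, so x_2 enters.

x_2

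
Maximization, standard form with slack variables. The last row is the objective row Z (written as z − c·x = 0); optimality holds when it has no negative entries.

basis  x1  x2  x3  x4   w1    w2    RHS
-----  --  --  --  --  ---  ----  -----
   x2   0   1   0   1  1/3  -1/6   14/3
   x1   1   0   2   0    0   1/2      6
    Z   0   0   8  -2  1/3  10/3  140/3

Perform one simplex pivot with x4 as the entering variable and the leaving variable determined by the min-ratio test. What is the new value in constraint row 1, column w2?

-1/6

Ratio test on column x4 — row 1: (14/3)/1 = 14/3; row 2: entry 0 ≤ 0. Minimum is 14/3 at row 1 (x2 leaves); pivot element 1.
Divide row 1 by 1; eliminate column x4 from the other rows.
In the new row 1, the w2 entry is the old entry divided by the pivot: (-1/6)/1 = -1/6.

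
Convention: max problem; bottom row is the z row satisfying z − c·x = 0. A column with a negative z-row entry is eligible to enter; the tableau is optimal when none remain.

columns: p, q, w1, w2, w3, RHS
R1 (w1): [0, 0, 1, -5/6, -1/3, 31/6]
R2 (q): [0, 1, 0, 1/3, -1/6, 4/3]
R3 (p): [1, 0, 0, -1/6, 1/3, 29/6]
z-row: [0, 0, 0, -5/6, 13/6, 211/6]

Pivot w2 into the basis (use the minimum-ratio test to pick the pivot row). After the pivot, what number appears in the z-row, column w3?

7/4

Ratio test on column w2 — row 1: entry -5/6 ≤ 0; row 2: (4/3)/(1/3) = 4; row 3: entry -1/6 ≤ 0. Minimum is 4 at row 2 (q leaves); pivot element 1/3.
Divide row 2 by 1/3; eliminate column w2 from the other rows.
z-row update in column w3: 13/6 − (-5/6)·(-1/2) = 7/4.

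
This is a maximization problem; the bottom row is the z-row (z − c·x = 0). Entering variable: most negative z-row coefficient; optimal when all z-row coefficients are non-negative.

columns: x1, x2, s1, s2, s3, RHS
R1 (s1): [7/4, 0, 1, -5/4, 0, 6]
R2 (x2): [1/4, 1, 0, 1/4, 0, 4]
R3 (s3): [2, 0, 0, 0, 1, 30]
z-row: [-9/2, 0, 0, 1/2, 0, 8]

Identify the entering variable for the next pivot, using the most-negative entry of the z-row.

x1

Negative z-row entries: x1: -9/2.
The most negative is -9/2 in column x1, so x1 enters.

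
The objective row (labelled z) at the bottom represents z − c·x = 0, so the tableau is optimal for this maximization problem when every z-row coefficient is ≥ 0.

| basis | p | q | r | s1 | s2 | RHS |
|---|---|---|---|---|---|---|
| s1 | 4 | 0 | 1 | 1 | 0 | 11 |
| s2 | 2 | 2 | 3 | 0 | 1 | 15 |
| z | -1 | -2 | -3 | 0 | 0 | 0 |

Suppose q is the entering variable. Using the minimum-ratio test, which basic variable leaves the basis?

Column q entries and ratios — s1: 0 ≤ 0, skip; s2: 15/2 = 15/2.
Smallest ratio is 15/2 in the row of s2, so s2 leaves.

s2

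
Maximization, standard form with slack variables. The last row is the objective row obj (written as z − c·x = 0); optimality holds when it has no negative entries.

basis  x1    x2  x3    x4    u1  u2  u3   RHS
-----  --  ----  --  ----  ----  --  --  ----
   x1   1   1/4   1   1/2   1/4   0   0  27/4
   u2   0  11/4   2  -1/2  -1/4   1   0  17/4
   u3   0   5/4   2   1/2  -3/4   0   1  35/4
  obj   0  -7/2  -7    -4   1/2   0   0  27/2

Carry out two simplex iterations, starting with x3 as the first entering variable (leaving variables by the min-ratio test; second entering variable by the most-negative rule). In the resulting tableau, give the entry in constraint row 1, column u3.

-3/4

Ratio test on column x3 — row 1: (27/4)/1 = 27/4; row 2: (17/4)/2 = 17/8; row 3: (35/4)/2 = 35/8. Minimum is 17/8 at row 2 (u2 leaves); pivot element 2.
Divide row 2 by 2; eliminate column x3 from the other rows.
Second iteration: most negative obj-row entry is -23/4 in column x4, so x4 enters.
Ratio test on column x4 — row 1: (37/8)/(3/4) = 37/6; row 2: entry -1/4 ≤ 0; row 3: (9/2)/1 = 9/2. Minimum is 9/2 at row 3 (u3 leaves); pivot element 1.
Divide row 3 by 1; eliminate column x4 from the other rows.
After both pivots, the entry at constraint row 1, column u3 is -3/4.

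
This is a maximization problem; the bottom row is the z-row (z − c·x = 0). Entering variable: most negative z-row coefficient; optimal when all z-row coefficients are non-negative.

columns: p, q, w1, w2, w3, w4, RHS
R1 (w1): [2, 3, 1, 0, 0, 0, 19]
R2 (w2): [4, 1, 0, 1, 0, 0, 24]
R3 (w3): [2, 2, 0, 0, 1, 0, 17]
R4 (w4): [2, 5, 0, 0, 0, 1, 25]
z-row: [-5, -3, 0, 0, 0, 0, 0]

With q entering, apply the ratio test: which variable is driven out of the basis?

Column q entries and ratios — w1: 19/3 = 19/3; w2: 24/1 = 24; w3: 17/2 = 17/2; w4: 25/5 = 5.
Smallest ratio is 5 in the row of w4, so w4 leaves.

w4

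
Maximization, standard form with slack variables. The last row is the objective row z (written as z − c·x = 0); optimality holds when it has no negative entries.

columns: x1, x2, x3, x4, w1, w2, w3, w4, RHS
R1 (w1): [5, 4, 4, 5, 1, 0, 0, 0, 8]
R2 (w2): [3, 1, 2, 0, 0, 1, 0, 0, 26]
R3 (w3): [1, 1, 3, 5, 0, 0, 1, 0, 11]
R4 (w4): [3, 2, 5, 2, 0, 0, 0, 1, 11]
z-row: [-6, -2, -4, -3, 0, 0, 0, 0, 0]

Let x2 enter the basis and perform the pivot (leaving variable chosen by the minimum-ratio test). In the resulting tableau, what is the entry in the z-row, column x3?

-2

Ratio test on column x2 — row 1: 8/4 = 2; row 2: 26/1 = 26; row 3: 11/1 = 11; row 4: 11/2 = 11/2. Minimum is 2 at row 1 (w1 leaves); pivot element 4.
Divide row 1 by 4; eliminate column x2 from the other rows.
z-row update in column x3: -4 − (-2)·1 = -2.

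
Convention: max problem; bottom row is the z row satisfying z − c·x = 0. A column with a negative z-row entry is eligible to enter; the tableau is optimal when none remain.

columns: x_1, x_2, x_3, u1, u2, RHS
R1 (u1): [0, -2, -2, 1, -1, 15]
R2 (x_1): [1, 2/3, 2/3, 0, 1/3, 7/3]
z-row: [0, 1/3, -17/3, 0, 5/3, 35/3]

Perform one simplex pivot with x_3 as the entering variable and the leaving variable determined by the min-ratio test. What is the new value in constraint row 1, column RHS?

22

Ratio test on column x_3 — row 1: entry -2 ≤ 0; row 2: (7/3)/(2/3) = 7/2. Minimum is 7/2 at row 2 (x_1 leaves); pivot element 2/3.
Divide row 2 by 2/3; eliminate column x_3 from the other rows.
Row 1 update in column RHS: 15 − (-2)·(7/2) = 22.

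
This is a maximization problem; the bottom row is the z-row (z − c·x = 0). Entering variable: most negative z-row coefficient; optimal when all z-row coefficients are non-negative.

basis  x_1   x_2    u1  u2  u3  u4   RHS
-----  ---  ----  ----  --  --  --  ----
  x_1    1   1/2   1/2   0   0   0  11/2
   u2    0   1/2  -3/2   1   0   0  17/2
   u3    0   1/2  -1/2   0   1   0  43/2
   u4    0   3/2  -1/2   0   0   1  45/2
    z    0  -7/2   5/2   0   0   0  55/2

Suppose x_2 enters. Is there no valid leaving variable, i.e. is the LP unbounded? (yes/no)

no

Column x_2 has positive entries in row(s) 1, 2, 3, 4, so the ratio test bounds it — not unbounded.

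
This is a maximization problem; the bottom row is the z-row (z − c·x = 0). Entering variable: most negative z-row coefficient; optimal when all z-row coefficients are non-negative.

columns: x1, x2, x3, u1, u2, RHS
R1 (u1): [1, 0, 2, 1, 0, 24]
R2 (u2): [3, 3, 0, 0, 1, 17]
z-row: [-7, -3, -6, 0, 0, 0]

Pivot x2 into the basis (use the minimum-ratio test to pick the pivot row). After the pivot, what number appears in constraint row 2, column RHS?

17/3

Ratio test on column x2 — row 1: entry 0 ≤ 0; row 2: 17/3 = 17/3. Minimum is 17/3 at row 2 (u2 leaves); pivot element 3.
Divide row 2 by 3; eliminate column x2 from the other rows.
In the new row 2, the RHS entry is the old entry divided by the pivot: 17/3 = 17/3.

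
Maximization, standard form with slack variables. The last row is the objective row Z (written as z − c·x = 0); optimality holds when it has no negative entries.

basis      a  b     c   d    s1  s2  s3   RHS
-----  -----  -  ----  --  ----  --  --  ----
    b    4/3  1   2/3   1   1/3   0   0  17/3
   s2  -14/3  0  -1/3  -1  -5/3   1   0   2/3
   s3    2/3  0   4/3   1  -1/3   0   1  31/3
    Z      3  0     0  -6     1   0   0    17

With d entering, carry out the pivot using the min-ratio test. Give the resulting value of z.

51

Ratio test on column d — row 1: (17/3)/1 = 17/3; row 2: entry -1 ≤ 0; row 3: (31/3)/1 = 31/3. Minimum is 17/3 at row 1 (b leaves); pivot element 1.
Pivot on row 1; the Z-row RHS becomes 17 − (-6)·(17/3) = 51.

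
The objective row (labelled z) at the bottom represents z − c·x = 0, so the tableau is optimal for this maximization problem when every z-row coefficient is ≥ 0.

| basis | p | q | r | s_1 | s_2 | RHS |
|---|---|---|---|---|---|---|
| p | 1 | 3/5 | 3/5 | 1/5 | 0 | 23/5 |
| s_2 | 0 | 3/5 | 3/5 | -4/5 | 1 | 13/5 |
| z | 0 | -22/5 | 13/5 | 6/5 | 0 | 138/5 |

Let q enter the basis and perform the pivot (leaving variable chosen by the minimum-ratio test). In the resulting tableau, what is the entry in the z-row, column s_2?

22/3

Ratio test on column q — row 1: (23/5)/(3/5) = 23/3; row 2: (13/5)/(3/5) = 13/3. Minimum is 13/3 at row 2 (s_2 leaves); pivot element 3/5.
Divide row 2 by 3/5; eliminate column q from the other rows.
z-row update in column s_2: 0 − (-22/5)·(5/3) = 22/3.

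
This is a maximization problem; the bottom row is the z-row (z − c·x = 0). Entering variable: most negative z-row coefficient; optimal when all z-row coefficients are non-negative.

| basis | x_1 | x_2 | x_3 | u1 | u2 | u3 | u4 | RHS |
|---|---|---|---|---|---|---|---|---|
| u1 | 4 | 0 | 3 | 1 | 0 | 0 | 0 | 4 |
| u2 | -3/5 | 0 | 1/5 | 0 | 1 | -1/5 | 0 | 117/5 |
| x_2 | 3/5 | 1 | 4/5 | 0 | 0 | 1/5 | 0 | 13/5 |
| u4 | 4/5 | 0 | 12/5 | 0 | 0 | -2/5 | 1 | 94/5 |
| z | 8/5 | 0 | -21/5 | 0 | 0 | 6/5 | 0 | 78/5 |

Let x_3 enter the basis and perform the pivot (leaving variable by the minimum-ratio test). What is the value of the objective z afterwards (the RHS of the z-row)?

Ratio test on column x_3 — row 1: 4/3 = 4/3; row 2: (117/5)/(1/5) = 117; row 3: (13/5)/(4/5) = 13/4; row 4: (94/5)/(12/5) = 47/6. Minimum is 4/3 at row 1 (u1 leaves); pivot element 3.
Pivot on row 1; the z-row RHS becomes 78/5 − (-21/5)·(4/3) = 106/5.

106/5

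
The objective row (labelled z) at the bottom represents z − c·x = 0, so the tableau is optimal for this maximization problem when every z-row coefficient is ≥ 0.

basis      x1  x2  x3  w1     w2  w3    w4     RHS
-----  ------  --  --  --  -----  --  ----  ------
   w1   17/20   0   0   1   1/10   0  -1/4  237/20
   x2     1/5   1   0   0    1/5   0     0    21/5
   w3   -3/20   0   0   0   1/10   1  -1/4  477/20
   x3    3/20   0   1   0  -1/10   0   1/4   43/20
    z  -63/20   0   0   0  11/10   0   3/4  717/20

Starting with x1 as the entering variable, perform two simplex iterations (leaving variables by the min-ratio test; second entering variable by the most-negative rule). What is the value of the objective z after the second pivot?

Ratio test on column x1 — row 1: (237/20)/(17/20) = 237/17; row 2: (21/5)/(1/5) = 21; row 3: entry -3/20 ≤ 0; row 4: (43/20)/(3/20) = 43/3. Minimum is 237/17 at row 1 (w1 leaves); pivot element 17/20.
Pivot on row 1; the z-row RHS becomes 717/20 − (-63/20)·(237/17) = 1356/17.
Next entering variable (most negative z-row entry -3/17): w4.
Ratio test on column w4 — row 1: entry -5/17 ≤ 0; row 2: (24/17)/(1/17) = 24; row 3: entry -5/17 ≤ 0; row 4: (1/17)/(5/17) = 1/5. Minimum is 1/5 at row 4 (x3 leaves); pivot element 5/17.
After the second pivot the z-row RHS is 1356/17 − (-3/17)·(1/5) = 399/5.

399/5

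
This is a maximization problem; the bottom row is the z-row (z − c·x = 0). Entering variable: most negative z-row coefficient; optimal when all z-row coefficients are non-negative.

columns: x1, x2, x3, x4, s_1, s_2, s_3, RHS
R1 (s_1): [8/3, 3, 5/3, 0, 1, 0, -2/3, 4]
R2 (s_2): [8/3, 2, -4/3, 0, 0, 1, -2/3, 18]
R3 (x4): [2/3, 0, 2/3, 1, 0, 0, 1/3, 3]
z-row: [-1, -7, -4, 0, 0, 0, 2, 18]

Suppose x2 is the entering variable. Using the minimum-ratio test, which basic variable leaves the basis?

Column x2 entries and ratios — s_1: 4/3 = 4/3; s_2: 18/2 = 9; x4: 0 ≤ 0, skip.
Smallest ratio is 4/3 in the row of s_1, so s_1 leaves.

s_1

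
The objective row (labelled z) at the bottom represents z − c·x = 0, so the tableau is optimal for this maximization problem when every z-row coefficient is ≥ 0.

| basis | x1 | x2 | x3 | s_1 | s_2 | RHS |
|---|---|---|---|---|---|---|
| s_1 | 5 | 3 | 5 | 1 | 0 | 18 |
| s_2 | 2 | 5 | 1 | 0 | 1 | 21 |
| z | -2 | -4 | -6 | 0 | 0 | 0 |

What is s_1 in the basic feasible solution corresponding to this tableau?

18

s_1 is basic (row 1); its value is the RHS of that row, 18.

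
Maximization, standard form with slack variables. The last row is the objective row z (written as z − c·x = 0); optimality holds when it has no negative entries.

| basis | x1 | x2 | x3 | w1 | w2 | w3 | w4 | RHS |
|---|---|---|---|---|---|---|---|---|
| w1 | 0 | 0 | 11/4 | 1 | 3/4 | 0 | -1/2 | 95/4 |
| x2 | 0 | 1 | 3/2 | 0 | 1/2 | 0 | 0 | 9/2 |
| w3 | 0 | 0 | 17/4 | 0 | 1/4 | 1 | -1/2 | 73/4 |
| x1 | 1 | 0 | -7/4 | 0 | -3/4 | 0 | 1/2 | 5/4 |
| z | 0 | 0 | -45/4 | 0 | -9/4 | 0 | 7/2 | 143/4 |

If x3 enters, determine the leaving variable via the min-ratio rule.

x2

Column x3 entries and ratios — w1: (95/4)/(11/4) = 95/11; x2: (9/2)/(3/2) = 3; w3: (73/4)/(17/4) = 73/17; x1: -7/4 ≤ 0, skip.
Smallest ratio is 3 in the row of x2, so x2 leaves.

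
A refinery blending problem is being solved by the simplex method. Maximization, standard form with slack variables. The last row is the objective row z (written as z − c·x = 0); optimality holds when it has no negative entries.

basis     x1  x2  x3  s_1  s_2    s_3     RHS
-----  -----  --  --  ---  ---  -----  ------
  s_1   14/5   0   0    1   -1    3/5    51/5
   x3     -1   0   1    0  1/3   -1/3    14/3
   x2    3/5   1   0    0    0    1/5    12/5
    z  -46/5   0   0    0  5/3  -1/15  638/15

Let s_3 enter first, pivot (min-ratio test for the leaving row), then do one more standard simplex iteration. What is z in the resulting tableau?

211/3

Ratio test on column s_3 — row 1: (51/5)/(3/5) = 17; row 2: entry -1/3 ≤ 0; row 3: (12/5)/(1/5) = 12. Minimum is 12 at row 3 (x2 leaves); pivot element 1/5.
Pivot on row 3; the z-row RHS becomes 638/15 − (-1/15)·12 = 130/3.
Next entering variable (most negative z-row entry -9): x1.
Ratio test on column x1 — row 1: 3/1 = 3; row 2: entry 0 ≤ 0; row 3: 12/3 = 4. Minimum is 3 at row 1 (s_1 leaves); pivot element 1.
After the second pivot the z-row RHS is 130/3 − (-9)·3 = 211/3.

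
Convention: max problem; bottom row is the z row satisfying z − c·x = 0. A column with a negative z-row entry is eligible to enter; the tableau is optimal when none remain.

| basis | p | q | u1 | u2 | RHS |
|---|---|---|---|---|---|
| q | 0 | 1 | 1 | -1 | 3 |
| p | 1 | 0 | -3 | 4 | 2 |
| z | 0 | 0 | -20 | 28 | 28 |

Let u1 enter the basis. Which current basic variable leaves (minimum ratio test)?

q

Column u1 entries and ratios — q: 3/1 = 3; p: -3 ≤ 0, skip.
Smallest ratio is 3 in the row of q, so q leaves.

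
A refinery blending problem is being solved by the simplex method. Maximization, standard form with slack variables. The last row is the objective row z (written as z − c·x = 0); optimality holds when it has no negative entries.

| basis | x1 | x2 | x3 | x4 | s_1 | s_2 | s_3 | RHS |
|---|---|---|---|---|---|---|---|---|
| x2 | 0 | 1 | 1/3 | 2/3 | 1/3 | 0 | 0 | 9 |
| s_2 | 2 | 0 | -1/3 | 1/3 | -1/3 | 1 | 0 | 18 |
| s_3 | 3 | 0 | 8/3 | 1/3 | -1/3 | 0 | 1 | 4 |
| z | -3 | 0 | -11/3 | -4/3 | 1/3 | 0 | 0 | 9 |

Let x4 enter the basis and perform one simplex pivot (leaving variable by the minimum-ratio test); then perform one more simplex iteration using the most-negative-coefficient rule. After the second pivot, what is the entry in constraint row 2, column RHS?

Ratio test on column x4 — row 1: 9/(2/3) = 27/2; row 2: 18/(1/3) = 54; row 3: 4/(1/3) = 12. Minimum is 12 at row 3 (s_3 leaves); pivot element 1/3.
Divide row 3 by 1/3; eliminate column x4 from the other rows.
Second iteration: most negative z-row entry is -1 in column s_1, so s_1 enters.
Ratio test on column s_1 — row 1: 1/1 = 1; row 2: entry 0 ≤ 0; row 3: entry -1 ≤ 0. Minimum is 1 at row 1 (x2 leaves); pivot element 1.
Divide row 1 by 1; eliminate column s_1 from the other rows.
After both pivots, the entry at constraint row 2, column RHS is 14.

14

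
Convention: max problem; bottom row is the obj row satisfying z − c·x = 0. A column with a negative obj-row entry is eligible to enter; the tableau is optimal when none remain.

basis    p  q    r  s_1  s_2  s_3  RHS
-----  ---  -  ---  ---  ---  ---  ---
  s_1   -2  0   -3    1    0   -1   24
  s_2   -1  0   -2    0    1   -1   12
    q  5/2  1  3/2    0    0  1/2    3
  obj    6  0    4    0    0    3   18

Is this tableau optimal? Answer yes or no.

yes

Every obj-row coefficient is ≥ 0, so the tableau is optimal.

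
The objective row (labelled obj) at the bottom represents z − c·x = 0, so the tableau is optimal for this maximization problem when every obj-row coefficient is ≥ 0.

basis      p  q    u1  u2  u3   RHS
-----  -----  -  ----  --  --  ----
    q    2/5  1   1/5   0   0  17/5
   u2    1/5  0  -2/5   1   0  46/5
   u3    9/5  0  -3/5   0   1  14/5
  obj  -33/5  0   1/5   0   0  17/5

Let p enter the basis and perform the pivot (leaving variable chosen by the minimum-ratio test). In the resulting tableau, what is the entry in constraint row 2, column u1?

Ratio test on column p — row 1: (17/5)/(2/5) = 17/2; row 2: (46/5)/(1/5) = 46; row 3: (14/5)/(9/5) = 14/9. Minimum is 14/9 at row 3 (u3 leaves); pivot element 9/5.
Divide row 3 by 9/5; eliminate column p from the other rows.
Row 2 update in column u1: -2/5 − (1/5)·(-1/3) = -1/3.

-1/3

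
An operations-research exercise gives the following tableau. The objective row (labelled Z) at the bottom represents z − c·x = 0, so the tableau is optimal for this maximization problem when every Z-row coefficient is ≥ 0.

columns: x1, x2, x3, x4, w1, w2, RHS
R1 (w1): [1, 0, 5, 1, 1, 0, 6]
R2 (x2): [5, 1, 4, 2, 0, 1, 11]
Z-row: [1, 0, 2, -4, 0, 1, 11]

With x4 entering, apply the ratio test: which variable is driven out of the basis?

Column x4 entries and ratios — w1: 6/1 = 6; x2: 11/2 = 11/2.
Smallest ratio is 11/2 in the row of x2, so x2 leaves.

x2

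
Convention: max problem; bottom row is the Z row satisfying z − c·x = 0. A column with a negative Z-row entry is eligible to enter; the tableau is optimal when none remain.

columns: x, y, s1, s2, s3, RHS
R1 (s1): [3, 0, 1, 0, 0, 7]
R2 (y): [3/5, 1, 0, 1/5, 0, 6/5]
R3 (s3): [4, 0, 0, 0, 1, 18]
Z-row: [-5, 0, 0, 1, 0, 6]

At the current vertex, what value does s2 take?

0

s2 is not in the basis, so in the current basic feasible solution s2 = 0.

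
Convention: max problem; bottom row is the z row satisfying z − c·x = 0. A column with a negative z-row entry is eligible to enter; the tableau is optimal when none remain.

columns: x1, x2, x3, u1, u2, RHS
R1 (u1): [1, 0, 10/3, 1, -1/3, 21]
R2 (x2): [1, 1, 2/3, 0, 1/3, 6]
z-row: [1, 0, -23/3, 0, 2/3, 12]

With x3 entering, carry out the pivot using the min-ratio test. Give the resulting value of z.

603/10

Ratio test on column x3 — row 1: 21/(10/3) = 63/10; row 2: 6/(2/3) = 9. Minimum is 63/10 at row 1 (u1 leaves); pivot element 10/3.
Pivot on row 1; the z-row RHS becomes 12 − (-23/3)·(63/10) = 603/10.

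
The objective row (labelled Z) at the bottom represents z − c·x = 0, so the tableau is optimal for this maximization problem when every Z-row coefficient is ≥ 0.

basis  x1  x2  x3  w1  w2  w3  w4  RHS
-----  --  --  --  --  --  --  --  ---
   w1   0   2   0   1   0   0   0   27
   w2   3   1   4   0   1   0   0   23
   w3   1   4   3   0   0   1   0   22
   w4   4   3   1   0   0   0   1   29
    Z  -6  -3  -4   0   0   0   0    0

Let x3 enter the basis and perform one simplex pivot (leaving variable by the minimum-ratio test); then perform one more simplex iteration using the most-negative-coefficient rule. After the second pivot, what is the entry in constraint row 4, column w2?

-1/13

Ratio test on column x3 — row 1: entry 0 ≤ 0; row 2: 23/4 = 23/4; row 3: 22/3 = 22/3; row 4: 29/1 = 29. Minimum is 23/4 at row 2 (w2 leaves); pivot element 4.
Divide row 2 by 4; eliminate column x3 from the other rows.
Second iteration: most negative Z-row entry is -3 in column x1, so x1 enters.
Ratio test on column x1 — row 1: entry 0 ≤ 0; row 2: (23/4)/(3/4) = 23/3; row 3: entry -5/4 ≤ 0; row 4: (93/4)/(13/4) = 93/13. Minimum is 93/13 at row 4 (w4 leaves); pivot element 13/4.
Divide row 4 by 13/4; eliminate column x1 from the other rows.
After both pivots, the entry at constraint row 4, column w2 is -1/13.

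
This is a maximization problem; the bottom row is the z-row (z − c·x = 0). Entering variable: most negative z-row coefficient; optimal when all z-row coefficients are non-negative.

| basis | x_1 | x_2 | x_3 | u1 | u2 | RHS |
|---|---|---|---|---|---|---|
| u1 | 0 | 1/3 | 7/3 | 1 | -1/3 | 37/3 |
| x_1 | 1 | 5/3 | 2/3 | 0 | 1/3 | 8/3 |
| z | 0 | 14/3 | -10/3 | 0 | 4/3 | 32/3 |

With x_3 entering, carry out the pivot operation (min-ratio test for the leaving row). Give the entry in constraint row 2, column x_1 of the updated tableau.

3/2

Ratio test on column x_3 — row 1: (37/3)/(7/3) = 37/7; row 2: (8/3)/(2/3) = 4. Minimum is 4 at row 2 (x_1 leaves); pivot element 2/3.
Divide row 2 by 2/3; eliminate column x_3 from the other rows.
In the new row 2, the x_1 entry is the old entry divided by the pivot: 1/(2/3) = 3/2.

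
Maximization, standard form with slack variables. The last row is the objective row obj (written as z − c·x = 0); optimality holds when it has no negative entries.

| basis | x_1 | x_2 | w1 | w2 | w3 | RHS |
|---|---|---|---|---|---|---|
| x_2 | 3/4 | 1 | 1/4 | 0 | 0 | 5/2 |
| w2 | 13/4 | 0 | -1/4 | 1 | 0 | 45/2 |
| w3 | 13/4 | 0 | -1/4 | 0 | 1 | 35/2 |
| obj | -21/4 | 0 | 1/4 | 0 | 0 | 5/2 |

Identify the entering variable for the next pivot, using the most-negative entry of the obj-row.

x_1

Negative obj-row entries: x_1: -21/4.
The most negative is -21/4 in column x_1, so x_1 enters.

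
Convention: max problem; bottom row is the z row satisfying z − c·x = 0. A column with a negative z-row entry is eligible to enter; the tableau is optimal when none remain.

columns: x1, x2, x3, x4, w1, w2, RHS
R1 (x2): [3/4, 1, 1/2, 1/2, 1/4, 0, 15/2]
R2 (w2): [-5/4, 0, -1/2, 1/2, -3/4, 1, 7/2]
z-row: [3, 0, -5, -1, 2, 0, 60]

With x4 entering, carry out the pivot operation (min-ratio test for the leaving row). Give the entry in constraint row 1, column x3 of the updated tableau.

Ratio test on column x4 — row 1: (15/2)/(1/2) = 15; row 2: (7/2)/(1/2) = 7. Minimum is 7 at row 2 (w2 leaves); pivot element 1/2.
Divide row 2 by 1/2; eliminate column x4 from the other rows.
Row 1 update in column x3: 1/2 − (1/2)·(-1) = 1.

1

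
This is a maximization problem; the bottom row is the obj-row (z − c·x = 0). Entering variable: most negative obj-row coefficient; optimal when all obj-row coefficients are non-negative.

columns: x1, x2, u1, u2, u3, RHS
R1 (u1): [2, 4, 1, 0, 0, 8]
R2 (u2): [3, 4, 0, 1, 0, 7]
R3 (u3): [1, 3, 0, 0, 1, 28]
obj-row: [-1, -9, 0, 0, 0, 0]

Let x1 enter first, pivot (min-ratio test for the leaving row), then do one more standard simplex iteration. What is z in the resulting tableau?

63/4

Ratio test on column x1 — row 1: 8/2 = 4; row 2: 7/3 = 7/3; row 3: 28/1 = 28. Minimum is 7/3 at row 2 (u2 leaves); pivot element 3.
Pivot on row 2; the obj-row RHS becomes 0 − (-1)·(7/3) = 7/3.
Next entering variable (most negative obj-row entry -23/3): x2.
Ratio test on column x2 — row 1: (10/3)/(4/3) = 5/2; row 2: (7/3)/(4/3) = 7/4; row 3: (77/3)/(5/3) = 77/5. Minimum is 7/4 at row 2 (x1 leaves); pivot element 4/3.
After the second pivot the obj-row RHS is 7/3 − (-23/3)·(7/4) = 63/4.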